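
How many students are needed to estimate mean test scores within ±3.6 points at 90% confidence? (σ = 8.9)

n = (z*σ/E)² = (1.645×8.9/3.6)² = 16.5 → n = 17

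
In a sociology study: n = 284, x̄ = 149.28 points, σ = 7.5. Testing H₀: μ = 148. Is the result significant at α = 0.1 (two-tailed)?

z = (149.28 - 148)/(7.5/√284) = 2.876. Since |z| > 1.645, significant at α = 0.1.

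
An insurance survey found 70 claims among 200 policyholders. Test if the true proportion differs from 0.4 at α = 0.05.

p̂ = 0.35, p₀ = 0.4. z = (p̂ - p₀)/√(p₀(1-p₀)/n) = -1.443. Critical: ±1.96. Fail to reject H₀.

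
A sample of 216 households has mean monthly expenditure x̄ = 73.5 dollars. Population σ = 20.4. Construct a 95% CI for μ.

CI = x̄ ± z*(σ/√n) = 73.5 ± 1.96(20.4/√216) = 73.5 ± 2.72 = (70.78, 76.22)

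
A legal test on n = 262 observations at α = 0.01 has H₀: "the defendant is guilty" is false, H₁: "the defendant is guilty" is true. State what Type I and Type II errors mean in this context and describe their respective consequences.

Type I (false positive): concluding that the defendant is guilty when it is not — convicting an innocent person. Type II (false negative): failing to conclude that the defendant is guilty when it is — acquitting a guilty person. Which is costlier depends on domain priorities and is a judgement call rather than a statistical fact.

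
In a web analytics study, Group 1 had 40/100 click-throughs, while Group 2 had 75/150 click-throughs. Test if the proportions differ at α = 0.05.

p̂₁ = 0.4, p̂₂ = 0.5, pooled p̂ = 0.46. z = -1.554. Critical: ±1.96. Fail to reject H₀.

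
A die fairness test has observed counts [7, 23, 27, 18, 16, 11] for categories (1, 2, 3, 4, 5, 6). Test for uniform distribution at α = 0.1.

Expected = 17 each. χ² = Σ(O-E)²/E = 16.118. df = 5, critical value = 9.236. Reject H₀.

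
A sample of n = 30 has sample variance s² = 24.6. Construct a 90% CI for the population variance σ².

df = 29. χ²_{0.05} = 42.557, χ²_{0.95} = 17.708. CI for σ² = ((n-1)s²/χ²_{α/2}, (n-1)s²/χ²_{1-α/2}) = (29·24.6/42.557, 29·24.6/17.708) = (16.76, 40.29)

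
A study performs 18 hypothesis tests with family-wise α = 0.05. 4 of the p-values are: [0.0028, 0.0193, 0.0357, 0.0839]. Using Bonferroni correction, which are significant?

Bonferroni α = 0.05/18 = 0.00278. None of the given p-values are significant.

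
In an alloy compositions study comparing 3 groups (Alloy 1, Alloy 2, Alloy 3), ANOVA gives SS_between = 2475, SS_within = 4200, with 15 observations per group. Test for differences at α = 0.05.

df_between = 2, df_within = 42. F = MS_between/MS_within = 1237.5/100.0 = 12.375. F_crit ≈ 3.22. Reject H₀. At least one mean differs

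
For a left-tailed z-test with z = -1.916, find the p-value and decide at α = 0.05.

p = P(Z < -1.916) = Φ(-1.916) ≈ 0.0277. Since p < 0.05, reject H₀ (significant) at α = 0.05.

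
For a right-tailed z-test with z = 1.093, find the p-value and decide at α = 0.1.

p = P(Z > 1.093) = 1 - Φ(1.093) ≈ 0.1372. Since p ≥ 0.1, fail to reject H₀ (not significant) at α = 0.1.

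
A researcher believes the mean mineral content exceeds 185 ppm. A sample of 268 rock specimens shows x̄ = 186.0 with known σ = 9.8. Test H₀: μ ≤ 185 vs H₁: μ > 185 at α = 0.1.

z = 1.67. Critical value: 1.28. Reject H₀.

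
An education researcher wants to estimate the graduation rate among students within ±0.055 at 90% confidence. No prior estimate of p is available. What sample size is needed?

Conservative approach: use p = 0.5 (maximizes p(1-p) = 0.25). n = z²(0.25)/E² = 1.645²×0.25/0.055² = 223.6 → n = 224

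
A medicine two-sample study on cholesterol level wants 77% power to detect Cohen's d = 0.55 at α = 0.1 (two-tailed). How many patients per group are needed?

z_{α/2} = 1.645, z_β = Φ⁻¹(0.77) = 0.739. For medium effect (d = 0.55): n per group = 2(z_{α/2} + z_β)²/d² = 2(1.645 + 0.739)²/0.55² = 37.6 → 38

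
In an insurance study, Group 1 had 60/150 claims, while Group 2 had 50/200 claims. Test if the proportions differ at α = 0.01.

p̂₁ = 0.4, p̂₂ = 0.25, pooled p̂ = 0.314. z = 2.991. Critical: ±2.576. Reject H₀.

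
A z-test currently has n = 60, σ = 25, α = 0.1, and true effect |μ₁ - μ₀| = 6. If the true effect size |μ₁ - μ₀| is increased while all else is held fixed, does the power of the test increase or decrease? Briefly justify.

Power increases: a larger true effect increases the non-centrality λ = |μ₁ - μ₀|/(σ/√n).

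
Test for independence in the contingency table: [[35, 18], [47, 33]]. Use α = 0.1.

χ² = 0.716. df = 1, critical = 2.706. Fail to reject H₀. No evidence of dependence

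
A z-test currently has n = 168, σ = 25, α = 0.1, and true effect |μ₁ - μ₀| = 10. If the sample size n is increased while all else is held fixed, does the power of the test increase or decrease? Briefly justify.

Power increases: a larger n shrinks the standard error σ/√n, moving the sampling distribution under H₁ further from the critical value.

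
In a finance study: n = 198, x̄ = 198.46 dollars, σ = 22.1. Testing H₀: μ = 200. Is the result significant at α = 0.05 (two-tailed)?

z = (198.46 - 200)/(22.1/√198) = -0.981. Since |z| ≤ 1.96, not significant at α = 0.05.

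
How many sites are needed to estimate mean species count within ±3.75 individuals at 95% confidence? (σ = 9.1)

n = (z*σ/E)² = (1.96×9.1/3.75)² = 22.6 → n = 23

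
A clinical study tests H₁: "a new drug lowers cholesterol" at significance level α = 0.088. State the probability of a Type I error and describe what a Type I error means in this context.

P(Type I error) = α = 0.088. A Type I error is rejecting H₀ when H₀ is actually true (false positive) — here, concluding that a new drug lowers cholesterol when in fact this is not the case. Consequence: approving an ineffective drug — patients take a useless medication and may skip effective alternatives.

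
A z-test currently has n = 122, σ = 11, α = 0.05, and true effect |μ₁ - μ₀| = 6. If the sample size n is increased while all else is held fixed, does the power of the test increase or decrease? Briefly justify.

Power increases: a larger n shrinks the standard error σ/√n, moving the sampling distribution under H₁ further from the critical value.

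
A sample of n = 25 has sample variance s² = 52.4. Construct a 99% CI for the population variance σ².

df = 24. χ²_{0.005} = 45.559, χ²_{0.995} = 9.886. CI for σ² = ((n-1)s²/χ²_{α/2}, (n-1)s²/χ²_{1-α/2}) = (24·52.4/45.559, 24·52.4/9.886) = (27.6, 127.21)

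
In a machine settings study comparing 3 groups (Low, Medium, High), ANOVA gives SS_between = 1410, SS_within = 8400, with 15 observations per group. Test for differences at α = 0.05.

df_between = 2, df_within = 42. F = MS_between/MS_within = 705.0/200.0 = 3.525. F_crit ≈ 3.22. Reject H₀. At least one mean differs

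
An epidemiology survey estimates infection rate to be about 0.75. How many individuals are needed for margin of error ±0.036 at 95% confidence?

n = z²p(1-p)/E² = 1.96²×0.75×0.25/0.036² = 555.8 → n = 556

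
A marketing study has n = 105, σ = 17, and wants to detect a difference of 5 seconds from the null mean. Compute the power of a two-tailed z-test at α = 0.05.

SE = σ/√n = 17/√105 = 1.659. Non-centrality λ = d/SE = 5/1.659 = 3.014. Power ≈ Φ(λ - z_{α/2}) = Φ(3.014 - 1.96) = Φ(1.054) = 0.854.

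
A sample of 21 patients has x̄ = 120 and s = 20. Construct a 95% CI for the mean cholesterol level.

CI = x̄ ± t*(s/√n) = 120 ± 2.086(20/√21) = (110.9, 129.1)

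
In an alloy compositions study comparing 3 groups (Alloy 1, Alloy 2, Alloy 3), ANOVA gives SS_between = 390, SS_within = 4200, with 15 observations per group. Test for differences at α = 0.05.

df_between = 2, df_within = 42. F = MS_between/MS_within = 195.0/100.0 = 1.95. F_crit ≈ 3.22. Fail to reject H₀.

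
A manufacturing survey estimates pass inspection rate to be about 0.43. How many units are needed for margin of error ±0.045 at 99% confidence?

n = z²p(1-p)/E² = 2.576²×0.43×0.57/0.045² = 803.2 → n = 804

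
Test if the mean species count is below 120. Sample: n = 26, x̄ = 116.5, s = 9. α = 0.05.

t = (116.5 - 120)/(9/√26) = -1.983, df = 25. Critical t = -1.708. Reject H₀.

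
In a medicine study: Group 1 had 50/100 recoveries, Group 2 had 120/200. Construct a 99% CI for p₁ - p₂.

p̂₁ = 0.5, p̂₂ = 0.6. Difference = -0.1. CI = (-0.257, 0.057)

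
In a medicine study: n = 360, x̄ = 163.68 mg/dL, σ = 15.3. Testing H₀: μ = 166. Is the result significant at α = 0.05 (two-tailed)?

z = (163.68 - 166)/(15.3/√360) = -2.877. Since |z| > 1.96, significant at α = 0.05.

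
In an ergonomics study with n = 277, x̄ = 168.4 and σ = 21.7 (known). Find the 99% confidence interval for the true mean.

CI = x̄ ± z*(σ/√n) = 168.4 ± 2.576(21.7/√277) = 168.4 ± 3.36 = (165.04, 171.76)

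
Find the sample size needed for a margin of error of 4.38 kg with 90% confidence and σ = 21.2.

n = (z*σ/E)² = (1.645×21.2/4.38)² = 63.4 → n = 64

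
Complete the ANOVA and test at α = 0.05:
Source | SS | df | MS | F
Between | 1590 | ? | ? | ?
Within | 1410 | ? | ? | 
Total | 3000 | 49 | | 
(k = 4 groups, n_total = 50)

df_between = 3, df_within = 46. MS_between = 530.0, MS_within = 30.65. F = 17.291, F_crit ≈ 2.807. Reject H₀.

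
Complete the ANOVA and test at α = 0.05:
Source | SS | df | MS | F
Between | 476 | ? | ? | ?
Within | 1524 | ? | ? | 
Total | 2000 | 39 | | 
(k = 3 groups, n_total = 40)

df_between = 2, df_within = 37. MS_between = 238.0, MS_within = 41.19. F = 5.778, F_crit ≈ 3.252. Reject H₀.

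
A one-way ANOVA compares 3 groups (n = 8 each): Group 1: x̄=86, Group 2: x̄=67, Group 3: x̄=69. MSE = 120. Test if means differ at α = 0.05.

Grand mean = 74.0. SS_between = 1744.0, MS_between = 872.0. F = 7.267, F_crit ≈ 3.467. Reject H₀.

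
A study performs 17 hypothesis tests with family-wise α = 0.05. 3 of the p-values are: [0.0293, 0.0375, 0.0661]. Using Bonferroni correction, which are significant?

Bonferroni α = 0.05/17 = 0.00294. None of the given p-values are significant.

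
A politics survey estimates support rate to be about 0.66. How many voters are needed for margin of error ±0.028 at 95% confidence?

n = z²p(1-p)/E² = 1.96²×0.66×0.34/0.028² = 1099.6 → n = 1100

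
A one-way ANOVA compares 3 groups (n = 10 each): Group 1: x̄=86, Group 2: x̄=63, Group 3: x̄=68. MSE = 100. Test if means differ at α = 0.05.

Grand mean = 72.33. SS_between = 2926.67, MS_between = 1463.33. F = 14.633, F_crit ≈ 3.354. Reject H₀.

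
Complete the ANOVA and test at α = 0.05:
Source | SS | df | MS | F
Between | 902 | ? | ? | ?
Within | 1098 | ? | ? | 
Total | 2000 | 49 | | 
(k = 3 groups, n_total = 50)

df_between = 2, df_within = 47. MS_between = 451.0, MS_within = 23.36. F = 19.305, F_crit ≈ 3.195. Reject H₀.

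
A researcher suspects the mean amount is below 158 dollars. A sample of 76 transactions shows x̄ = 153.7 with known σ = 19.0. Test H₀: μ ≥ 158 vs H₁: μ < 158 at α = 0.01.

z = -1.973. Critical value: -2.33. Fail to reject H₀.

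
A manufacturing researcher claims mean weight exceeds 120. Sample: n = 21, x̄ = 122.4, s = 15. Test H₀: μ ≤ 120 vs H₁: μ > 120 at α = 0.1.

t = (122.4 - 120)/(15/√21) = 0.733, df = 20. Critical t = 1.325. Fail to reject H₀.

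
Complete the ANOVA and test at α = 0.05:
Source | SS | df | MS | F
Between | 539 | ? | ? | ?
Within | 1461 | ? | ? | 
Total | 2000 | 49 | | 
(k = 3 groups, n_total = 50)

df_between = 2, df_within = 47. MS_between = 269.5, MS_within = 31.09. F = 8.67, F_crit ≈ 3.195. Reject H₀.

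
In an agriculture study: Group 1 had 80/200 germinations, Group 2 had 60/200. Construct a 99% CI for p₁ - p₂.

p̂₁ = 0.4, p̂₂ = 0.3. Difference = 0.1. CI = (-0.022, 0.222)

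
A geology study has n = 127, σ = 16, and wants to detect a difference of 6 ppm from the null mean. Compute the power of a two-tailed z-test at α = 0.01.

SE = σ/√n = 16/√127 = 1.42. Non-centrality λ = d/SE = 6/1.42 = 4.226. Power ≈ Φ(λ - z_{α/2}) = Φ(4.226 - 2.576) = Φ(1.65) = 0.951.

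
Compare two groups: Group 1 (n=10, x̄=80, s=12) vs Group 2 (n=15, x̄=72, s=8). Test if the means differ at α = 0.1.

Pooled sp = 9.76. t = 2.007, df = 23. Critical t = ±1.714. Reject H₀.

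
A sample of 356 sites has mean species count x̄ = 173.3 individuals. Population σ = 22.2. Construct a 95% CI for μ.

CI = x̄ ± z*(σ/√n) = 173.3 ± 1.96(22.2/√356) = 173.3 ± 2.31 = (170.99, 175.61)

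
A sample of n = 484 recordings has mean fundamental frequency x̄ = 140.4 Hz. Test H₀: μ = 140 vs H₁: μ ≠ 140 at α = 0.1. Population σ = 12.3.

z = (x̄ - μ₀)/(σ/√n) = (140.4 - 140)/(12.3/√484) = 0.715. Critical value: ±1.645. Since |0.715| ≤ 1.645, Fail to reject H₀.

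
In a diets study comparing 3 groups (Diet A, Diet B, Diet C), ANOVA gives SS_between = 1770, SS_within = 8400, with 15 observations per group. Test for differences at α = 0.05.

df_between = 2, df_within = 42. F = MS_between/MS_within = 885.0/200.0 = 4.425. F_crit ≈ 3.22. Reject H₀. At least one mean differs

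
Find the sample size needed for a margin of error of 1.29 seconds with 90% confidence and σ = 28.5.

n = (z*σ/E)² = (1.645×28.5/1.29)² = 1320.8 → n = 1321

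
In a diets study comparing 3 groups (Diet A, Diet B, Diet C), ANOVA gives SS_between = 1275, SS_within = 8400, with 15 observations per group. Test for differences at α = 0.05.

df_between = 2, df_within = 42. F = MS_between/MS_within = 637.5/200.0 = 3.188. F_crit ≈ 3.22. Fail to reject H₀.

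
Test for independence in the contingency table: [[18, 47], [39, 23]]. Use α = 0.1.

χ² = 15.903. df = 1, critical = 2.706. Reject H₀. Variables are dependent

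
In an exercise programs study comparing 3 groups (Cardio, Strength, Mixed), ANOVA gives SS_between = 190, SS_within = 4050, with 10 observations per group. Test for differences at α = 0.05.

df_between = 2, df_within = 27. F = MS_between/MS_within = 95.0/150.0 = 0.633. F_crit ≈ 3.354. Fail to reject H₀.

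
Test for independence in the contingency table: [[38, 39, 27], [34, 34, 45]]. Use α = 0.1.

χ² = 4.699. df = 2, critical = 4.605. Reject H₀. Variables are dependent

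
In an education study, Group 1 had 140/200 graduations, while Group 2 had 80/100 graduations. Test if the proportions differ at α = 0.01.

p̂₁ = 0.7, p̂₂ = 0.8, pooled p̂ = 0.733. z = -1.846. Critical: ±2.576. Fail to reject H₀.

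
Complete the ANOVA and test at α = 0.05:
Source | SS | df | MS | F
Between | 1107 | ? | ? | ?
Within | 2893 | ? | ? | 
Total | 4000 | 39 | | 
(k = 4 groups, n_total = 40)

df_between = 3, df_within = 36. MS_between = 369.0, MS_within = 80.36. F = 4.592, F_crit ≈ 2.866. Reject H₀.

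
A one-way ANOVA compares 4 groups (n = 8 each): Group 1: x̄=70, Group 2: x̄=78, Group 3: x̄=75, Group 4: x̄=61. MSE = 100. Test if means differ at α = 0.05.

Grand mean = 71.0. SS_between = 1328.0, MS_between = 442.67. F = 4.427, F_crit ≈ 2.947. Reject H₀.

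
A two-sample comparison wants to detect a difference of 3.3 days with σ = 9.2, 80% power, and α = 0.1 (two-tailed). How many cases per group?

n per group = 2(z_α/2 + z_β)²σ²/d² = 2×(1.645 + 0.84)²×9.2²/3.3² = 96.0 → n = 96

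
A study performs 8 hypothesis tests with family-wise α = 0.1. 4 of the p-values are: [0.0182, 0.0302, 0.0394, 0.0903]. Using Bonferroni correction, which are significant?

Bonferroni α = 0.1/8 = 0.0125. None of the given p-values are significant.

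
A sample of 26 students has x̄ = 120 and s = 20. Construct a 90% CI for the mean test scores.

CI = x̄ ± t*(s/√n) = 120 ± 1.708(20/√26) = (113.3, 126.7)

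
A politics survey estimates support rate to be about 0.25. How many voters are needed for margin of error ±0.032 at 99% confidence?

n = z²p(1-p)/E² = 2.576²×0.25×0.75/0.032² = 1215.05 → n = 1216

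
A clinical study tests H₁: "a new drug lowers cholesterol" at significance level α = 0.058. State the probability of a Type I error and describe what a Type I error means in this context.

P(Type I error) = α = 0.058. A Type I error is rejecting H₀ when H₀ is actually true (false positive) — here, concluding that a new drug lowers cholesterol when in fact this is not the case. Consequence: approving an ineffective drug — patients take a useless medication and may skip effective alternatives.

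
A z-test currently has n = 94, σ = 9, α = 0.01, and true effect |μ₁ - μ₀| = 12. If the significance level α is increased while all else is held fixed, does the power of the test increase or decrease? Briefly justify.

Power increases: a larger α lowers the critical value, so more of the H₁ sampling distribution falls in the rejection region.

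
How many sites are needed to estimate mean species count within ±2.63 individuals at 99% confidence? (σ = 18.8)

n = (z*σ/E)² = (2.576×18.8/2.63)² = 339.1 → n = 340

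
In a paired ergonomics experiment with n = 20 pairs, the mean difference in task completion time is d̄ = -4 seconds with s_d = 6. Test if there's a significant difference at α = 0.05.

t = d̄/(s_d/√n) = -4/(6/√20) = -2.981. df = 19, critical t = ±2.093. Reject H₀.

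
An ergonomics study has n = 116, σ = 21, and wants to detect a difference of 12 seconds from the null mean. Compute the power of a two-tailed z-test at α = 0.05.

SE = σ/√n = 21/√116 = 1.95. Non-centrality λ = d/SE = 12/1.95 = 6.154. Power ≈ Φ(λ - z_{α/2}) = Φ(6.154 - 1.96) = Φ(4.194) = 1.0.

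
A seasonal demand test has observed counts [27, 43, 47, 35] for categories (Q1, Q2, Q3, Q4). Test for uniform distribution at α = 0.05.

Expected = 38 each. χ² = Σ(O-E)²/E = 6.211. df = 3, critical value = 7.815. Fail to reject H₀.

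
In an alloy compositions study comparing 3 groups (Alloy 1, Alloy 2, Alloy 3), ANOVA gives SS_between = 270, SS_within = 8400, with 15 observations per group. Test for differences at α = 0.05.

df_between = 2, df_within = 42. F = MS_between/MS_within = 135.0/200.0 = 0.675. F_crit ≈ 3.22. Fail to reject H₀.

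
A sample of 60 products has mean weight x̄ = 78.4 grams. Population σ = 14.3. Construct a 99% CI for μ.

CI = x̄ ± z*(σ/√n) = 78.4 ± 2.576(14.3/√60) = 78.4 ± 4.76 = (73.64, 83.16)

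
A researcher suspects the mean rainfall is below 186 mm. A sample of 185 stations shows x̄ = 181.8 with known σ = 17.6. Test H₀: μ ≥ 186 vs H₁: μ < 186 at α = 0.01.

z = -3.246. Critical value: -2.33. Reject H₀.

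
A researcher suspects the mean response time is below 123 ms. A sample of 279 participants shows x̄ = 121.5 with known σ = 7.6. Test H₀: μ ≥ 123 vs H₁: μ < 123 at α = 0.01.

z = -3.297. Critical value: -2.33. Reject H₀.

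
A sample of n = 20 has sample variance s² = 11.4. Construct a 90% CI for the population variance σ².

df = 19. χ²_{0.05} = 30.144, χ²_{0.95} = 10.117. CI for σ² = ((n-1)s²/χ²_{α/2}, (n-1)s²/χ²_{1-α/2}) = (19·11.4/30.144, 19·11.4/10.117) = (7.19, 21.41)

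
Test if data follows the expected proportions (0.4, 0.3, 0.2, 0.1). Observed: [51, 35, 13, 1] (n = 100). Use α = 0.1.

Expected: [40.0, 30.0, 20.0, 10.0]. χ² = 14.408. df = 3, critical = 6.251. Reject H₀.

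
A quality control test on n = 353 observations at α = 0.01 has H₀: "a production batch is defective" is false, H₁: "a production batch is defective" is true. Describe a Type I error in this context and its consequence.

Type I error: rejecting H₀ when it is true — concluding that a production batch is defective when in fact it is not. Consequence: scrapping a good batch — wasted material and cost for no reason.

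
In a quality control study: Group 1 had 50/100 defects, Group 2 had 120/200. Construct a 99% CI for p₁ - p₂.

p̂₁ = 0.5, p̂₂ = 0.6. Difference = -0.1. CI = (-0.257, 0.057)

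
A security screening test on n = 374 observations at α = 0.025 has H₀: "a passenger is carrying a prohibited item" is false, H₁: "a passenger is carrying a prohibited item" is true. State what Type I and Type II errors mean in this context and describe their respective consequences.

Type I (false positive): concluding that a passenger is carrying a prohibited item when it is not — detaining an innocent passenger — delay and inconvenience. Type II (false negative): failing to conclude that a passenger is carrying a prohibited item when it is — letting a prohibited item through — security breach. Which is costlier depends on domain priorities and is a judgement call rather than a statistical fact.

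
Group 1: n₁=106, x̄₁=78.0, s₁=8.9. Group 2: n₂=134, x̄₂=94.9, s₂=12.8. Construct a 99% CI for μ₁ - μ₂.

Difference = -16.9. SE = √(8.9²/106 + 12.8²/134) = 1.404. CI = (-20.52, -13.28)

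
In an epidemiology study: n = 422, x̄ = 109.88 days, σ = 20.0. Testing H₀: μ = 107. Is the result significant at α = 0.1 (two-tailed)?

z = (109.88 - 107)/(20.0/√422) = 2.958. Since |z| > 1.645, significant at α = 0.1.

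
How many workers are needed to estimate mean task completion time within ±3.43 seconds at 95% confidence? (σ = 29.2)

n = (z*σ/E)² = (1.96×29.2/3.43)² = 278.4 → n = 279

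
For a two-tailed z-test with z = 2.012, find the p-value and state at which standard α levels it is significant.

p = 2·P(Z > |2.012|) = 2·(1 - Φ(2.012)) ≈ 0.0442. Significant at α = 0.1; Significant at α = 0.05.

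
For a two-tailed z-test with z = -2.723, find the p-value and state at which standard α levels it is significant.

p = 2·P(Z > |-2.723|) = 2·(1 - Φ(2.723)) ≈ 0.0065. Significant at α = 0.1; Significant at α = 0.05; Significant at α = 0.01.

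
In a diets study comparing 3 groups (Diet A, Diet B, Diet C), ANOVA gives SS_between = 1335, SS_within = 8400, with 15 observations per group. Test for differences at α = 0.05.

df_between = 2, df_within = 42. F = MS_between/MS_within = 667.5/200.0 = 3.337. F_crit ≈ 3.22. Reject H₀. At least one mean differs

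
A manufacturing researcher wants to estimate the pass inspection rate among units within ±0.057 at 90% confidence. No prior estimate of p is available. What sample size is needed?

Conservative approach: use p = 0.5 (maximizes p(1-p) = 0.25). n = z²(0.25)/E² = 1.645²×0.25/0.057² = 208.2 → n = 209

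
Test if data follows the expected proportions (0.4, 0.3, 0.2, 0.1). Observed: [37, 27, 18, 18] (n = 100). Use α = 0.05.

Expected: [40.0, 30.0, 20.0, 10.0]. χ² = 7.125. df = 3, critical = 7.815. Fail to reject H₀.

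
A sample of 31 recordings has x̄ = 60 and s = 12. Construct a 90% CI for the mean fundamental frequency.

CI = x̄ ± t*(s/√n) = 60 ± 1.697(12/√31) = (56.34, 63.66)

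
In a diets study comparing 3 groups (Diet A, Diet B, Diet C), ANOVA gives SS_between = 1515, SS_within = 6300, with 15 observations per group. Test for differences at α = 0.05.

df_between = 2, df_within = 42. F = MS_between/MS_within = 757.5/150.0 = 5.05. F_crit ≈ 3.22. Reject H₀. At least one mean differs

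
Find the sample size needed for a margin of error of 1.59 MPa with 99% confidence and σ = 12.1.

n = (z*σ/E)² = (2.576×12.1/1.59)² = 384.3 → n = 385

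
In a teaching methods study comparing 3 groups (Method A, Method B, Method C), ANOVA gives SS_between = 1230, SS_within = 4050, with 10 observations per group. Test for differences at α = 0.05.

df_between = 2, df_within = 27. F = MS_between/MS_within = 615.0/150.0 = 4.1. F_crit ≈ 3.354. Reject H₀. At least one mean differs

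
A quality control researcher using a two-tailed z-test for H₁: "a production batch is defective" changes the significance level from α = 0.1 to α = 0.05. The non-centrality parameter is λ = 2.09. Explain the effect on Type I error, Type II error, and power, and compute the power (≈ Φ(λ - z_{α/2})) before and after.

Decreasing α from 0.1 to 0.05:
• Type I error rate decreases (α is the Type I rate by definition).
• Critical value moves from z_{α/2} = 1.645 to 1.96, so power = Φ(λ - z_{α/2}) goes from Φ(2.09 - 1.645) = 0.672 to Φ(2.09 - 1.96) = 0.552.
• Type II error rate β = 1 - power therefore increases (0.328 → 0.448).
Appropriate when false positives are costly — here, scrapping a good batch — wasted material and cost for no reason.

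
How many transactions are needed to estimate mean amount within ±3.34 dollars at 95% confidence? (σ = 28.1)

n = (z*σ/E)² = (1.96×28.1/3.34)² = 271.9 → n = 272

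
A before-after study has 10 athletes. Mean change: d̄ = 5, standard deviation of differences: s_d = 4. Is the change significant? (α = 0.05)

t = d̄/(s_d/√n) = 5/(4/√10) = 3.953. df = 9, critical t = ±2.262. Reject H₀.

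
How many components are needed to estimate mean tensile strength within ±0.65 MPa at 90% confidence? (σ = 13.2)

n = (z*σ/E)² = (1.645×13.2/0.65)² = 1116.0 → n = 1116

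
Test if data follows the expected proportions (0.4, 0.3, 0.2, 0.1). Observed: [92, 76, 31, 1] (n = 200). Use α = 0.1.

Expected: [80.0, 60.0, 40.0, 20.0]. χ² = 26.142. df = 3, critical = 6.251. Reject H₀.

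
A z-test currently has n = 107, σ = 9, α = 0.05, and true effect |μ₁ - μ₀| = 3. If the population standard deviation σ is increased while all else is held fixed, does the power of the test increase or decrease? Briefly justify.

Power decreases: a larger σ inflates the standard error σ/√n, pulling the sampling distribution under H₁ back toward the critical value.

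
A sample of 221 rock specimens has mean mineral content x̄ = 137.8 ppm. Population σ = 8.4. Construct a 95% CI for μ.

CI = x̄ ± z*(σ/√n) = 137.8 ± 1.96(8.4/√221) = 137.8 ± 1.11 = (136.69, 138.91)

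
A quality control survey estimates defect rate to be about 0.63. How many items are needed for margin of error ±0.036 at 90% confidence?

n = z²p(1-p)/E² = 1.645²×0.63×0.37/0.036² = 486.7 → n = 487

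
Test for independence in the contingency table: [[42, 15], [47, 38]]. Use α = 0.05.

χ² = 4.933. df = 1, critical = 3.841. Reject H₀. Variables are dependent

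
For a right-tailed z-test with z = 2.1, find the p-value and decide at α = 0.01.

p = P(Z > 2.1) = 1 - Φ(2.1) ≈ 0.0179. Since p ≥ 0.01, fail to reject H₀ (not significant) at α = 0.01.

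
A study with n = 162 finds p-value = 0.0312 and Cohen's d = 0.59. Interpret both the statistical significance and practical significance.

Statistically significant (p = 0.0312 < 0.05). Cohen's d = 0.59 indicates a medium effect size. Both statistical and practical significance should be considered.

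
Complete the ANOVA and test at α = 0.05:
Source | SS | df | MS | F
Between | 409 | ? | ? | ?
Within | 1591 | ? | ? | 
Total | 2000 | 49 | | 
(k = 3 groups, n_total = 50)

df_between = 2, df_within = 47. MS_between = 204.5, MS_within = 33.85. F = 6.041, F_crit ≈ 3.195. Reject H₀.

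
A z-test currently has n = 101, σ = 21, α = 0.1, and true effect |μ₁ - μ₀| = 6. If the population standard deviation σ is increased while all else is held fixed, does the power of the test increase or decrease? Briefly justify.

Power decreases: a larger σ inflates the standard error σ/√n, pulling the sampling distribution under H₁ back toward the critical value.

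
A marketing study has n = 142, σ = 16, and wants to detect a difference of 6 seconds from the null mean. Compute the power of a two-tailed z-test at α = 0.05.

SE = σ/√n = 16/√142 = 1.343. Non-centrality λ = d/SE = 6/1.343 = 4.469. Power ≈ Φ(λ - z_{α/2}) = Φ(4.469 - 1.96) = Φ(2.509) = 0.994.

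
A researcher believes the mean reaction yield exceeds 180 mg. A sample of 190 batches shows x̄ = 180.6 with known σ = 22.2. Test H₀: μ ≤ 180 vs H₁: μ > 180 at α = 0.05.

z = 0.373. Critical value: 1.645. Fail to reject H₀.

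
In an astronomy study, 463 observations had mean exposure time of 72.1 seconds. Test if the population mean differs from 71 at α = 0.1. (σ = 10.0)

z = (x̄ - μ₀)/(σ/√n) = (72.1 - 71)/(10.0/√463) = 2.367. Critical value: ±1.645. Since |2.367| > 1.645, Reject H₀.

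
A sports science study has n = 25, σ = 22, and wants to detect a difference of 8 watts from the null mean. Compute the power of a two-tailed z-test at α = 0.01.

SE = σ/√n = 22/√25 = 4.4. Non-centrality λ = d/SE = 8/4.4 = 1.818. Power ≈ Φ(λ - z_{α/2}) = Φ(1.818 - 2.576) = Φ(-0.758) = 0.224.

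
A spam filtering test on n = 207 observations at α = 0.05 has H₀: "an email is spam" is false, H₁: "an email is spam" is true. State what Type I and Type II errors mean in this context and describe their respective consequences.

Type I (false positive): concluding that an email is spam when it is not — a legitimate email is sent to the spam folder and the user misses it. Type II (false negative): failing to conclude that an email is spam when it is — a spam email lands in the inbox. Which is costlier depends on domain priorities and is a judgement call rather than a statistical fact.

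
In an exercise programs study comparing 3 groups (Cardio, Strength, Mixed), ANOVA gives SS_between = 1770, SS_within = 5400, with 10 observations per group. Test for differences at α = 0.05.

df_between = 2, df_within = 27. F = MS_between/MS_within = 885.0/200.0 = 4.425. F_crit ≈ 3.354. Reject H₀. At least one mean differs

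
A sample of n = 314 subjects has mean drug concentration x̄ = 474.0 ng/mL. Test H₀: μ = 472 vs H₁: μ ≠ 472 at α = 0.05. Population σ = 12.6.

z = (x̄ - μ₀)/(σ/√n) = (474.0 - 472)/(12.6/√314) = 2.813. Critical value: ±1.96. Since |2.813| > 1.96, Reject H₀.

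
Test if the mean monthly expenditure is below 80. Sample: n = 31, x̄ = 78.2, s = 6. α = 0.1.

t = (78.2 - 80)/(6/√31) = -1.67, df = 30. Critical t = -1.31. Reject H₀.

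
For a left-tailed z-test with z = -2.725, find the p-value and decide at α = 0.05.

p = P(Z < -2.725) = Φ(-2.725) ≈ 0.0032. Since p < 0.05, reject H₀ (significant) at α = 0.05.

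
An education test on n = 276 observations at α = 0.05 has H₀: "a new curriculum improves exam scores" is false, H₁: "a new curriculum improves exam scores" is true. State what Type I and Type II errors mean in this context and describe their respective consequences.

Type I (false positive): concluding that a new curriculum improves exam scores when it is not — adopting a curriculum that gives no real benefit — disruption for nothing. Type II (false negative): failing to conclude that a new curriculum improves exam scores when it is — keeping the old curriculum when the new one would have helped students. Which is costlier depends on domain priorities and is a judgement call rather than a statistical fact.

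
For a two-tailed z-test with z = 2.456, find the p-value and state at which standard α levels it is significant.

p = 2·P(Z > |2.456|) = 2·(1 - Φ(2.456)) ≈ 0.014. Significant at α = 0.1; Significant at α = 0.05.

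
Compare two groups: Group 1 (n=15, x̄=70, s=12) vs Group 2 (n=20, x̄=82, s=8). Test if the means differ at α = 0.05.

Pooled sp = 9.9. t = -3.55, df = 33. Critical t = ±2.035. Reject H₀.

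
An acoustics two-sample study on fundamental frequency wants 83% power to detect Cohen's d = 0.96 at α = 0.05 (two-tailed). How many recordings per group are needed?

z_{α/2} = 1.96, z_β = Φ⁻¹(0.83) = 0.954. For large effect (d = 0.96): n per group = 2(z_{α/2} + z_β)²/d² = 2(1.96 + 0.954)²/0.96² = 18.4 → 19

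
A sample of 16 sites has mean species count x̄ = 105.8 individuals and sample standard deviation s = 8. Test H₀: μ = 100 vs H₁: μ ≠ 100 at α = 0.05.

t = (x̄ - μ₀)/(s/√n) = (105.8 - 100)/(8/√16) = 2.9. df = 15, critical t = ±2.131. Reject H₀.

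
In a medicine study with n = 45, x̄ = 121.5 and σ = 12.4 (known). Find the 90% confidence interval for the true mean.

CI = x̄ ± z*(σ/√n) = 121.5 ± 1.645(12.4/√45) = 121.5 ± 3.04 = (118.46, 124.54)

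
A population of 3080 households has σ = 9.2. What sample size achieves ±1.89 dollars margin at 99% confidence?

Without FPC: n₀ = (2.576×9.2/1.89)² = 157.233. With FPC: n = n₀N/(n₀+N-1) = 149.6 → n = 150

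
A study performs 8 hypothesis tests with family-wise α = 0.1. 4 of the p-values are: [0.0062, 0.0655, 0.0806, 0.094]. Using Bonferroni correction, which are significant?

Bonferroni α = 0.1/8 = 0.0125. Significant p-values: [0.0062]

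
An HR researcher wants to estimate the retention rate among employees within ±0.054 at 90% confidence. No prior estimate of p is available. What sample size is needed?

Conservative approach: use p = 0.5 (maximizes p(1-p) = 0.25). n = z²(0.25)/E² = 1.645²×0.25/0.054² = 232.0 → n = 232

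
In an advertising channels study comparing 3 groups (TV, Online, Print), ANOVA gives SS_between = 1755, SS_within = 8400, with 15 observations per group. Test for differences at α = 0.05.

df_between = 2, df_within = 42. F = MS_between/MS_within = 877.5/200.0 = 4.388. F_crit ≈ 3.22. Reject H₀. At least one mean differs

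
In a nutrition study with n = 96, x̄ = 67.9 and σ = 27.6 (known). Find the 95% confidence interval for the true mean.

CI = x̄ ± z*(σ/√n) = 67.9 ± 1.96(27.6/√96) = 67.9 ± 5.52 = (62.38, 73.42)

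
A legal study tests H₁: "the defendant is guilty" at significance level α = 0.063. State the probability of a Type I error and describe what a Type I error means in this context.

P(Type I error) = α = 0.063. A Type I error is rejecting H₀ when H₀ is actually true (false positive) — here, concluding that the defendant is guilty when in fact this is not the case. Consequence: convicting an innocent person.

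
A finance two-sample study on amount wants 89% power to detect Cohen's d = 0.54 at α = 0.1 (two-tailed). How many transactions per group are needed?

z_{α/2} = 1.645, z_β = Φ⁻¹(0.89) = 1.227. For medium effect (d = 0.54): n per group = 2(z_{α/2} + z_β)²/d² = 2(1.645 + 1.227)²/0.54² = 56.6 → 57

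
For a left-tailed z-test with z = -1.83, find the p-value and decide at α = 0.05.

p = P(Z < -1.83) = Φ(-1.83) ≈ 0.0336. Since p < 0.05, reject H₀ (significant) at α = 0.05.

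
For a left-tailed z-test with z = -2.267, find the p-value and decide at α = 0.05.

p = P(Z < -2.267) = Φ(-2.267) ≈ 0.0117. Since p < 0.05, reject H₀ (significant) at α = 0.05.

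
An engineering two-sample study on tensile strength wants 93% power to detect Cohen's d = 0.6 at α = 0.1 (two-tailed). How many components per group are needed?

z_{α/2} = 1.645, z_β = Φ⁻¹(0.93) = 1.476. For medium effect (d = 0.6): n per group = 2(z_{α/2} + z_β)²/d² = 2(1.645 + 1.476)²/0.6² = 54.1 → 55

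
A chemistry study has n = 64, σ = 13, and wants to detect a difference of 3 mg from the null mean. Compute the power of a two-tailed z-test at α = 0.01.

SE = σ/√n = 13/√64 = 1.625. Non-centrality λ = d/SE = 3/1.625 = 1.846. Power ≈ Φ(λ - z_{α/2}) = Φ(1.846 - 2.576) = Φ(-0.73) = 0.233.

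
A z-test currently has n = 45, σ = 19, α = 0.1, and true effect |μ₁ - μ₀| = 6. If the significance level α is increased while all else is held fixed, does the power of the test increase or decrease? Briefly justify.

Power increases: a larger α lowers the critical value, so more of the H₁ sampling distribution falls in the rejection region.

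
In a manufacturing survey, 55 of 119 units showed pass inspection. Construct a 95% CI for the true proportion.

p̂ = 0.462. CI = p̂ ± z*√(p̂(1-p̂)/n) = (0.373, 0.552)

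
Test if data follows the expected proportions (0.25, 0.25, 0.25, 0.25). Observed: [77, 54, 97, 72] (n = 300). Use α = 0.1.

Expected: [75.0, 75.0, 75.0, 75.0]. χ² = 12.507. df = 3, critical = 6.251. Reject H₀.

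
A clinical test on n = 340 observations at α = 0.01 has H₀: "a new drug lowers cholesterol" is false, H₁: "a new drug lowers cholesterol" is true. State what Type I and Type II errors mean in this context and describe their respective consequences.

Type I (false positive): concluding that a new drug lowers cholesterol when it is not — approving an ineffective drug — patients take a useless medication and may skip effective alternatives. Type II (false negative): failing to conclude that a new drug lowers cholesterol when it is — shelving an effective drug — patients miss out on a treatment that would have helped. Which is costlier depends on domain priorities and is a judgement call rather than a statistical fact.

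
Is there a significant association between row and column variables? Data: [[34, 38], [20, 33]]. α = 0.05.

χ² = 1.12. df = 1, critical = 3.841. Fail to reject H₀. No evidence of dependence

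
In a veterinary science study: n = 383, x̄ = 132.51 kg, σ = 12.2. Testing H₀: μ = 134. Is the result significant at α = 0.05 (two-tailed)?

z = (132.51 - 134)/(12.2/√383) = -2.39. Since |z| > 1.96, significant at α = 0.05.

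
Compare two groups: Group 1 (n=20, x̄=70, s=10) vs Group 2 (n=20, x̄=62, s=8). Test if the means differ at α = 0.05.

Pooled sp = 9.06. t = 2.794, df = 38. Critical t = ±2.024. Reject H₀.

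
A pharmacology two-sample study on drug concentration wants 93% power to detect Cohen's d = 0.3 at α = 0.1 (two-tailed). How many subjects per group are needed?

z_{α/2} = 1.645, z_β = Φ⁻¹(0.93) = 1.476. For small effect (d = 0.3): n per group = 2(z_{α/2} + z_β)²/d² = 2(1.645 + 1.476)²/0.3² = 216.5 → 217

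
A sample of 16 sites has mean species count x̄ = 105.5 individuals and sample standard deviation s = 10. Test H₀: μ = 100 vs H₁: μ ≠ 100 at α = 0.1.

t = (x̄ - μ₀)/(s/√n) = (105.5 - 100)/(10/√16) = 2.2. df = 15, critical t = ±1.753. Reject H₀.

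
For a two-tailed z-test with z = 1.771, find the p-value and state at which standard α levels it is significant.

p = 2·P(Z > |1.771|) = 2·(1 - Φ(1.771)) ≈ 0.0766. Significant at α = 0.1.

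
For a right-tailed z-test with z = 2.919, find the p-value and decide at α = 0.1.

p = P(Z > 2.919) = 1 - Φ(2.919) ≈ 0.0018. Since p < 0.1, reject H₀ (significant) at α = 0.1.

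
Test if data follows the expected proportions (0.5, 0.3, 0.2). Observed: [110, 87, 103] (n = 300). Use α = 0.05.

Expected: [150.0, 90.0, 60.0]. χ² = 41.583. df = 2, critical = 5.991. Reject H₀.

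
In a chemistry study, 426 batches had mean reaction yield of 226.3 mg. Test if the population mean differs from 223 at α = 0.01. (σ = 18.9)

z = (x̄ - μ₀)/(σ/√n) = (226.3 - 223)/(18.9/√426) = 3.604. Critical value: ±2.576. Since |3.604| > 2.576, Reject H₀.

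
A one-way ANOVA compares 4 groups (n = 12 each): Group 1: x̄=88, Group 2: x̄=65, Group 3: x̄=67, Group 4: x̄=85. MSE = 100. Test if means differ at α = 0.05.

Grand mean = 76.25. SS_between = 5121.0, MS_between = 1707.0. F = 17.07, F_crit ≈ 2.816. Reject H₀.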